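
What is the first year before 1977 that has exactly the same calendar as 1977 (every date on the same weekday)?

Two years share a calendar iff Jan 1 falls on the same weekday and both are leap or both are common. 1977: Jan 1 is Saturday, common year.
1976: Jan 1 Thursday, leap
1975: Jan 1 Wednesday, common
1974: Jan 1 Tuesday, common
1973: Jan 1 Monday, common
1972: Jan 1 Saturday, leap
1971: Jan 1 Friday, common
1970: Jan 1 Thursday, common
1969: Jan 1 Wednesday, common
1968: Jan 1 Monday, leap
1967: Jan 1 Sunday, common
1966: Jan 1 Saturday, common
1966 matches on both conditions.

1966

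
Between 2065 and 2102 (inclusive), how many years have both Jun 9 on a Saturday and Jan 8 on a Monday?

3

Check each year's weekday for Jun 9 and Jan 8:
  2065: Tue/Thu  2066: Wed/Fri  2067: Thu/Sat  2068: Sat/Sun  2069: Sun/Tue  2070: Mon/Wed  2071: Tue/Thu  2072: Thu/Fri  2073: Fri/Sun  2074: Sat/Mon ✓  2075: Sun/Tue  2076: Tue/Wed  2077: Wed/Fri  2078: Thu/Sat  …(10 more)…  2089: Thu/Sat  2090: Fri/Sun  2091: Sat/Mon ✓  2092: Mon/Tue  2093: Tue/Thu  2094: Wed/Fri  2095: Thu/Sat  2096: Sat/Sun  2097: Sun/Tue  2098: Mon/Wed  2099: Tue/Thu  2100: Wed/Fri  2101: Thu/Sat  2102: Fri/Sun
Both conditions hold in: 2074, 2085, 2091 — 3.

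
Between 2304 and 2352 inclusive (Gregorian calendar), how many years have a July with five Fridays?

20

July has 31 days; it has five Fridays when Friday falls among the first (month-length − 28) days — i.e. when July 1 is one of Friday/Thursday/Wednesday.
July 1 by year: 2304:Fri✓ 2305:Sat 2306:Sun 2307:Mon 2308:Wed✓ 2309:Thu✓ 2310:Fri✓ 2311:Sat 2312:Mon 2313:Tue 2314:Wed✓ 2315:Thu✓ 2316:Sat 2317:Sun 2318:Mon …(19 more)… 2338:Fri✓ 2339:Sat 2340:Mon 2341:Tue 2342:Wed✓ 2343:Thu✓ 2344:Sat 2345:Sun 2346:Mon 2347:Tue 2348:Thu✓ 2349:Fri✓ 2350:Sat 2351:Sun 2352:Tue
Years with five Fridays: 2304, 2308, 2309, 2310, 2314, 2315, 2320, 2321, 2325, 2326, 2327, 2331, 2332, 2336, 2337, 2338, 2342, 2343, 2348, 2349 → 20.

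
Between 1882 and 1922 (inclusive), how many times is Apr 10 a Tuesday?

Track Apr 10's weekday year by year (advancing +1, or +2 across a Feb 29):
  1882: Mon  1883: Tue (+1) ✓  1884: Thu (+2)  1885: Fri (+1)  1886: Sat (+1)
  1887: Sun (+1)  1888: Tue (+2) ✓  1889: Wed (+1)  1890: Thu (+1)  1891: Fri (+1)
  1892: Sun (+2)  1893: Mon (+1)  1894: Tue (+1) ✓  1895: Wed (+1)  … (13 more years) …
  1909: Sat (+1)  1910: Sun (+1)  1911: Mon (+1)  1912: Wed (+2)  1913: Thu (+1)
  1914: Fri (+1)  1915: Sat (+1)  1916: Mon (+2)  1917: Tue (+1) ✓  1918: Wed (+1)
  1919: Thu (+1)  1920: Sat (+2)  1921: Sun (+1)  1922: Mon (+1)
Tuesday years: 1883, 1888, 1894, 1900, 1906, 1917 — 6 in total.

6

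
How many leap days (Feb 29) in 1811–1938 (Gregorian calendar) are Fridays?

Leap years in 1811–1938: 31 of them.
Feb 29 weekday advances by 5 (mod 7) from one leap year to the next four years later (or differs when a century non-leap intervenes).
Leap-day weekdays: 1812:Sat 1816:Thu 1820:Tue 1824:Sun 1828:Fri✓ 1832:Wed 1836:Mon 1840:Sat 1844:Thu 1848:Tue 1852:Sun 1856:Fri✓ 1860:Wed …(5 more)… 1884:Fri✓ 1888:Wed 1892:Mon 1896:Sat 1904:Mon 1908:Sat 1912:Thu 1916:Tue 1920:Sun 1924:Fri✓ 1928:Wed 1932:Mon 1936:Sat
Friday: 1828, 1856, 1884, 1924 → 4.

4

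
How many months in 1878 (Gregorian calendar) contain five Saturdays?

4

A month of length L has five Saturdays iff its first Saturday is on day ≤ L−28 (so day 1–3 in a 31-day month, 1–2 in a 30-day month, day 1 in a leap February).
Checking each month of 1878: Jan starts Tue (31d); Feb starts Fri (28d); Mar starts Fri (31d) ✓; Apr starts Mon (30d); May starts Wed (31d); Jun starts Sat (30d) ✓; Jul starts Mon (31d); Aug starts Thu (31d) ✓; Sep starts Sun (30d); Oct starts Tue (31d); Nov starts Fri (30d) ✓; Dec starts Sun (31d).
Five-Saturday months: March, June, August, November → 4.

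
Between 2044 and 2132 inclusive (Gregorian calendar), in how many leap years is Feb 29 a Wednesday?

Leap years in 2044–2132: 22 of them.
Feb 29 weekday advances by 5 (mod 7) from one leap year to the next four years later (or differs when a century non-leap intervenes).
Leap-day weekdays: 2044:Mon 2048:Sat 2052:Thu 2056:Tue 2060:Sun 2064:Fri 2068:Wed✓ 2072:Mon 2076:Sat 2080:Thu 2084:Tue 2088:Sun 2092:Fri 2096:Wed✓ 2104:Fri 2108:Wed✓ 2112:Mon 2116:Sat 2120:Thu 2124:Tue 2128:Sun 2132:Fri
Wednesday: 2068, 2096, 2108 → 3.

3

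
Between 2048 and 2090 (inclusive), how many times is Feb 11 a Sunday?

6

Track Feb 11's weekday year by year (advancing +1, or +2 across a Feb 29):
  2048: Tue  2049: Thu (+2)  2050: Fri (+1)  2051: Sat (+1)  2052: Sun (+1) ✓
  2053: Tue (+2)  2054: Wed (+1)  2055: Thu (+1)  2056: Fri (+1)  2057: Sun (+2) ✓
  2058: Mon (+1)  2059: Tue (+1)  2060: Wed (+1)  2061: Fri (+2)  … (15 more years) …
  2077: Thu (+2)  2078: Fri (+1)  2079: Sat (+1)  2080: Sun (+1) ✓  2081: Tue (+2)
  2082: Wed (+1)  2083: Thu (+1)  2084: Fri (+1)  2085: Sun (+2) ✓  2086: Mon (+1)
  2087: Tue (+1)  2088: Wed (+1)  2089: Fri (+2)  2090: Sat (+1)
Sunday years: 2052, 2057, 2063, 2074, 2080, 2085 — 6 in total.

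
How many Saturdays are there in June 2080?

5

June 2080 has 30 days and begins on Saturday.
The first Saturday is June 1.
Saturdays fall on 1, 8, 15, 22, 29 — that's 5.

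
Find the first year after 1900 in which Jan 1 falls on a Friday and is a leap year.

Jan 1 advances by 2 weekdays after a leap year and by 1 after a common year.
1900: Jan 1 is Monday.
1901: Tuesday
1902: Wednesday
1903: Thursday
1904: Friday (leap)
1904 begins on a Friday and is a leap year.

1904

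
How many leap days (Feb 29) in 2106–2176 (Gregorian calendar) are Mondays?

3

Leap years in 2106–2176: 18 of them.
Feb 29 weekday advances by 5 (mod 7) from one leap year to the next four years later (or differs when a century non-leap intervenes).
Leap-day weekdays: 2108:Wed 2112:Mon✓ 2116:Sat 2120:Thu 2124:Tue 2128:Sun 2132:Fri 2136:Wed 2140:Mon✓ 2144:Sat 2148:Thu 2152:Tue 2156:Sun 2160:Fri 2164:Wed 2168:Mon✓ 2172:Sat 2176:Thu
Monday: 2112, 2140, 2168 → 3.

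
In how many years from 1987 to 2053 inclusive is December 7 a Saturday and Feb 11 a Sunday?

Check each year's weekday for December 7 and Feb 11:
  1987: Mon/Wed  1988: Wed/Thu  1989: Thu/Sat  1990: Fri/Sun  1991: Sat/Mon  1992: Mon/Tue  1993: Tue/Thu  1994: Wed/Fri  1995: Thu/Sat  1996: Sat/Sun ✓  1997: Sun/Tue  1998: Mon/Wed  1999: Tue/Thu  2000: Thu/Fri  …(39 more)…  2040: Fri/Sat  2041: Sat/Mon  2042: Sun/Tue  2043: Mon/Wed  2044: Wed/Thu  2045: Thu/Sat  2046: Fri/Sun  2047: Sat/Mon  2048: Mon/Tue  2049: Tue/Thu  2050: Wed/Fri  2051: Thu/Sat  2052: Sat/Sun ✓  2053: Sun/Tue
Both conditions hold in: 1996, 2024, 2052 — 3.

3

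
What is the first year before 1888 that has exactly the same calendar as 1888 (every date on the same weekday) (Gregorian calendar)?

Two years share a calendar iff Jan 1 falls on the same weekday and both are leap or both are common. 1888: Jan 1 is Sunday, leap year.
1887: Jan 1 Saturday, common
1886: Jan 1 Friday, common
1885: Jan 1 Thursday, common
1884: Jan 1 Tuesday, leap
1883: Jan 1 Monday, common
1882: Jan 1 Sunday, common
1881: Jan 1 Saturday, common
1880: Jan 1 Thursday, leap
1879: Jan 1 Wednesday, common
1878: Jan 1 Tuesday, common
1877: Jan 1 Monday, common
1876: Jan 1 Saturday, leap
1875: Jan 1 Friday, common
1874: Jan 1 Thursday, common
1873: Jan 1 Wednesday, common
1872: Jan 1 Monday, leap
1871: Jan 1 Sunday, common
1870: Jan 1 Saturday, common
1869: Jan 1 Friday, common
1868: Jan 1 Wednesday, leap
1867: Jan 1 Tuesday, common
1866: Jan 1 Monday, common
1865: Jan 1 Sunday, common
1864: Jan 1 Friday, leap
1863: Jan 1 Thursday, common
1862: Jan 1 Wednesday, common
1861: Jan 1 Tuesday, common
1860: Jan 1 Sunday, leap
1860 matches on both conditions.

1860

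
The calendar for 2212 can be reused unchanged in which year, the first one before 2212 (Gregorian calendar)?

Two years share a calendar iff Jan 1 falls on the same weekday and both are leap or both are common. 2212: Jan 1 is Wednesday, leap year.
2211: Jan 1 Tuesday, common
2210: Jan 1 Monday, common
2209: Jan 1 Sunday, common
2208: Jan 1 Friday, leap
2207: Jan 1 Thursday, common
2206: Jan 1 Wednesday, common
2205: Jan 1 Tuesday, common
2204: Jan 1 Sunday, leap
2203: Jan 1 Saturday, common
2202: Jan 1 Friday, common
2201: Jan 1 Thursday, common
2200: Jan 1 Wednesday, common
2199: Jan 1 Tuesday, common
2198: Jan 1 Monday, common
2197: Jan 1 Sunday, common
2196: Jan 1 Friday, leap
2195: Jan 1 Thursday, common
2194: Jan 1 Wednesday, common
2193: Jan 1 Tuesday, common
2192: Jan 1 Sunday, leap
2191: Jan 1 Saturday, common
2190: Jan 1 Friday, common
2189: Jan 1 Thursday, common
2188: Jan 1 Tuesday, leap
2187: Jan 1 Monday, common
2186: Jan 1 Sunday, common
2185: Jan 1 Saturday, common
2184: Jan 1 Thursday, leap
2183: Jan 1 Wednesday, common
2182: Jan 1 Tuesday, common
2181: Jan 1 Monday, common
2180: Jan 1 Saturday, leap
2179: Jan 1 Friday, common
2178: Jan 1 Thursday, common
2177: Jan 1 Wednesday, common
2176: Jan 1 Monday, leap
2175: Jan 1 Sunday, common
2174: Jan 1 Saturday, common
2173: Jan 1 Friday, common
2172: Jan 1 Wednesday, leap
2172 matches on both conditions.

2172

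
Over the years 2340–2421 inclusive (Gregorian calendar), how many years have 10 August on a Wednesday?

11

Track 10 August's weekday year by year (advancing +1, or +2 across a Feb 29):
  2340: Sat  2341: Sun (+1)  2342: Mon (+1)  2343: Tue (+1)  2344: Thu (+2)
  2345: Fri (+1)  2346: Sat (+1)  2347: Sun (+1)  2348: Tue (+2)  2349: Wed (+1) ✓
  2350: Thu (+1)  2351: Fri (+1)  2352: Sun (+2)  2353: Mon (+1)  … (54 more years) …
  2408: Sun (+2)  2409: Mon (+1)  2410: Tue (+1)  2411: Wed (+1) ✓  2412: Fri (+2)
  2413: Sat (+1)  2414: Sun (+1)  2415: Mon (+1)  2416: Wed (+2) ✓  2417: Thu (+1)
  2418: Fri (+1)  2419: Sat (+1)  2420: Mon (+2)  2421: Tue (+1)
Wednesday years: 2349, 2355, 2360, 2366, 2377, 2383, 2388, 2394, 2405, 2411, 2416 — 11 in total.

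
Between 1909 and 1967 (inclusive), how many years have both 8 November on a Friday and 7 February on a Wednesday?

Check each year's weekday for 8 November and 7 February:
  1909: Mon/Sun  1910: Tue/Mon  1911: Wed/Tue  1912: Fri/Wed ✓  1913: Sat/Fri  1914: Sun/Sat  1915: Mon/Sun  1916: Wed/Mon  1917: Thu/Wed  1918: Fri/Thu  1919: Sat/Fri  1920: Mon/Sat  1921: Tue/Mon  1922: Wed/Tue  …(31 more)…  1954: Mon/Sun  1955: Tue/Mon  1956: Thu/Tue  1957: Fri/Thu  1958: Sat/Fri  1959: Sun/Sat  1960: Tue/Sun  1961: Wed/Tue  1962: Thu/Wed  1963: Fri/Thu  1964: Sun/Fri  1965: Mon/Sun  1966: Tue/Mon  1967: Wed/Tue
Both conditions hold in: 1912, 1940 — 2.

2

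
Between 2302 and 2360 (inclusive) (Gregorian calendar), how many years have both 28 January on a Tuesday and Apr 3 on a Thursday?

Check each year's weekday for 28 January and Apr 3:
  2302: Tue/Thu ✓  2303: Wed/Fri  2304: Thu/Sun  2305: Sat/Mon  2306: Sun/Tue  2307: Mon/Wed  2308: Tue/Fri  2309: Thu/Sat  2310: Fri/Sun  2311: Sat/Mon  2312: Sun/Wed  2313: Tue/Thu ✓  2314: Wed/Fri  2315: Thu/Sat  …(31 more)…  2347: Tue/Thu ✓  2348: Wed/Sat  2349: Fri/Sun  2350: Sat/Mon  2351: Sun/Tue  2352: Mon/Thu  2353: Wed/Fri  2354: Thu/Sat  2355: Fri/Sun  2356: Sat/Tue  2357: Mon/Wed  2358: Tue/Thu ✓  2359: Wed/Fri  2360: Thu/Sun
Both conditions hold in: 2302, 2313, 2319, 2330, 2341, 2347, 2358 — 7.

7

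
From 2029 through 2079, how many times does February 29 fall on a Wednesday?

Leap years in 2029–2079: 12 of them.
Feb 29 weekday advances by 5 (mod 7) from one leap year to the next four years later (or differs when a century non-leap intervenes).
Leap-day weekdays: 2032:Sun 2036:Fri 2040:Wed✓ 2044:Mon 2048:Sat 2052:Thu 2056:Tue 2060:Sun 2064:Fri 2068:Wed✓ 2072:Mon 2076:Sat
Wednesday: 2040, 2068 → 2.

2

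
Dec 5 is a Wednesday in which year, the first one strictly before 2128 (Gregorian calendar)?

From one year to the next, a fixed date's weekday advances by 1, or by 2 when a Feb 29 lies between the two dates.
2128: December 5 is Sunday.
2127: Friday (−2)
2126: Thursday (−1)
2125: Wednesday (−1)
Dec 5 falls on a Wednesday in 2125.

2125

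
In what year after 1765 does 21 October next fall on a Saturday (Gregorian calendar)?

From one year to the next, a fixed date's weekday advances by 1, or by 2 when a Feb 29 lies between the two dates.
1765: October 21 is Monday.
1766: Tuesday (+1)
1767: Wednesday (+1)
1768: Friday (+2)
1769: Saturday (+1)
21 October falls on a Saturday in 1769.

1769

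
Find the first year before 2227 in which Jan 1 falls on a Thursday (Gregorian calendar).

2224

Jan 1 advances by 2 weekdays after a leap year and by 1 after a common year.
2227: Jan 1 is Monday.
2226: Sunday
2225: Saturday
2224: Thursday (leap)
2224 begins on a Thursday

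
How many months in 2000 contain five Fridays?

4

A month of length L has five Fridays iff its first Friday is on day ≤ L−28 (so day 1–3 in a 31-day month, 1–2 in a 30-day month, day 1 in a leap February).
Checking each month of 2000: Jan starts Sat (31d); Feb starts Tue (29d); Mar starts Wed (31d) ✓; Apr starts Sat (30d); May starts Mon (31d); Jun starts Thu (30d) ✓; Jul starts Sat (31d); Aug starts Tue (31d); Sep starts Fri (30d) ✓; Oct starts Sun (31d); Nov starts Wed (30d); Dec starts Fri (31d) ✓.
Five-Friday months: March, June, September, December → 4.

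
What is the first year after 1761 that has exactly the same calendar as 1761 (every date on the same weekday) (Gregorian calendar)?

1767

Two years share a calendar iff Jan 1 falls on the same weekday and both are leap or both are common. 1761: Jan 1 is Thursday, common year.
1762: Jan 1 Friday, common
1763: Jan 1 Saturday, common
1764: Jan 1 Sunday, leap
1765: Jan 1 Tuesday, common
1766: Jan 1 Wednesday, common
1767: Jan 1 Thursday, common
1767 matches on both conditions.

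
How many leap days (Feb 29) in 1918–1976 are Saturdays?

Leap years in 1918–1976: 15 of them.
Feb 29 weekday advances by 5 (mod 7) from one leap year to the next four years later (or differs when a century non-leap intervenes).
Leap-day weekdays: 1920:Sun 1924:Fri 1928:Wed 1932:Mon 1936:Sat✓ 1940:Thu 1944:Tue 1948:Sun 1952:Fri 1956:Wed 1960:Mon 1964:Sat✓ 1968:Thu 1972:Tue 1976:Sun
Saturday: 1936, 1964 → 2.

2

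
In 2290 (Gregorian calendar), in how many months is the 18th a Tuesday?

Check the 18th of each month of 2290: Jan 18: Sat, Feb 18: Tue, Mar 18: Tue, Apr 18: Fri, May 18: Sun, Jun 18: Wed, Jul 18: Fri, Aug 18: Mon, Sep 18: Thu, Oct 18: Sat, Nov 18: Tue, Dec 18: Thu.
Tuesday occurs in February, March, November — 3 months.

3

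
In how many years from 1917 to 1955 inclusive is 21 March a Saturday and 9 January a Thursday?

1

Check each year's weekday for 21 March and 9 January:
  1917: Wed/Tue  1918: Thu/Wed  1919: Fri/Thu  1920: Sun/Fri  1921: Mon/Sun  1922: Tue/Mon  1923: Wed/Tue  1924: Fri/Wed  1925: Sat/Fri  1926: Sun/Sat  1927: Mon/Sun  1928: Wed/Mon  1929: Thu/Wed  1930: Fri/Thu  …(11 more)…  1942: Sat/Fri  1943: Sun/Sat  1944: Tue/Sun  1945: Wed/Tue  1946: Thu/Wed  1947: Fri/Thu  1948: Sun/Fri  1949: Mon/Sun  1950: Tue/Mon  1951: Wed/Tue  1952: Fri/Wed  1953: Sat/Fri  1954: Sun/Sat  1955: Mon/Sun
Both conditions hold in: 1936 — 1.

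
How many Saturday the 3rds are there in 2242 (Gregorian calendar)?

2

Check the 3rd of each month of 2242: Jan 3: Mon, Feb 3: Thu, Mar 3: Thu, Apr 3: Sun, May 3: Tue, Jun 3: Fri, Jul 3: Sun, Aug 3: Wed, Sep 3: Sat, Oct 3: Mon, Nov 3: Thu, Dec 3: Sat.
Saturday occurs in September, December — 2 months.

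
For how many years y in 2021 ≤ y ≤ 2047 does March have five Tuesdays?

11

March has 31 days; it has five Tuesdays when Tuesday falls among the first (month-length − 28) days — i.e. when March 1 is one of Tuesday/Monday/Sunday.
March 1 by year: 2021:Mon✓ 2022:Tue✓ 2023:Wed 2024:Fri 2025:Sat 2026:Sun✓ 2027:Mon✓ 2028:Wed 2029:Thu 2030:Fri 2031:Sat 2032:Mon✓ 2033:Tue✓ 2034:Wed 2035:Thu 2036:Sat 2037:Sun✓ 2038:Mon✓ 2039:Tue✓ 2040:Thu 2041:Fri 2042:Sat 2043:Sun✓ 2044:Tue✓ 2045:Wed 2046:Thu 2047:Fri
Years with five Tuesdays: 2021, 2022, 2026, 2027, 2032, 2033, 2037, 2038, 2039, 2043, 2044 → 11.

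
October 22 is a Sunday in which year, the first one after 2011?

From one year to the next, a fixed date's weekday advances by 1, or by 2 when a Feb 29 lies between the two dates.
2011: October 22 is Saturday.
2012: Monday (+2)
2013: Tuesday (+1)
2014: Wednesday (+1)
2015: Thursday (+1)
2016: Saturday (+2)
2017: Sunday (+1)
October 22 falls on a Sunday in 2017.

2017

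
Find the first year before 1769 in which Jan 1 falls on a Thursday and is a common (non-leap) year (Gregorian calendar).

1767

Jan 1 advances by 2 weekdays after a leap year and by 1 after a common year.
1769: Jan 1 is Sunday.
1768: Friday (leap)
1767: Thursday
1767 begins on a Thursday and is a common year.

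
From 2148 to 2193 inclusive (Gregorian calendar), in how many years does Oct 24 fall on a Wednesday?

Track Oct 24's weekday year by year (advancing +1, or +2 across a Feb 29):
  2148: Thu  2149: Fri (+1)  2150: Sat (+1)  2151: Sun (+1)  2152: Tue (+2)
  2153: Wed (+1) ✓  2154: Thu (+1)  2155: Fri (+1)  2156: Sun (+2)  2157: Mon (+1)
  2158: Tue (+1)  2159: Wed (+1) ✓  2160: Fri (+2)  2161: Sat (+1)  … (18 more years) …
  2180: Tue (+2)  2181: Wed (+1) ✓  2182: Thu (+1)  2183: Fri (+1)  2184: Sun (+2)
  2185: Mon (+1)  2186: Tue (+1)  2187: Wed (+1) ✓  2188: Fri (+2)  2189: Sat (+1)
  2190: Sun (+1)  2191: Mon (+1)  2192: Wed (+2) ✓  2193: Thu (+1)
Wednesday years: 2153, 2159, 2164, 2170, 2181, 2187, 2192 — 7 in total.

7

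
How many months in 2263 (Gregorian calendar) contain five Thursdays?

A month of length L has five Thursdays iff its first Thursday is on day ≤ L−28 (so day 1–3 in a 31-day month, 1–2 in a 30-day month, day 1 in a leap February).
Checking each month of 2263: Jan starts Thu (31d) ✓; Feb starts Sun (28d); Mar starts Sun (31d); Apr starts Wed (30d) ✓; May starts Fri (31d); Jun starts Mon (30d); Jul starts Wed (31d) ✓; Aug starts Sat (31d); Sep starts Tue (30d); Oct starts Thu (31d) ✓; Nov starts Sun (30d); Dec starts Tue (31d) ✓.
Five-Thursday months: January, April, July, October, December → 5.

5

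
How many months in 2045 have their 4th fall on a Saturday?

3

Check the 4th of each month of 2045: Jan 4: Wed, Feb 4: Sat, Mar 4: Sat, Apr 4: Tue, May 4: Thu, Jun 4: Sun, Jul 4: Tue, Aug 4: Fri, Sep 4: Mon, Oct 4: Wed, Nov 4: Sat, Dec 4: Mon.
Saturday occurs in February, March, November — 3 months.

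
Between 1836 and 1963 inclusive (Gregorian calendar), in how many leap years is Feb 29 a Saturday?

Leap years in 1836–1963: 31 of them.
Feb 29 weekday advances by 5 (mod 7) from one leap year to the next four years later (or differs when a century non-leap intervenes).
Leap-day weekdays: 1836:Mon 1840:Sat✓ 1844:Thu 1848:Tue 1852:Sun 1856:Fri 1860:Wed 1864:Mon 1868:Sat✓ 1872:Thu 1876:Tue 1880:Sun 1884:Fri …(5 more)… 1912:Thu 1916:Tue 1920:Sun 1924:Fri 1928:Wed 1932:Mon 1936:Sat✓ 1940:Thu 1944:Tue 1948:Sun 1952:Fri 1956:Wed 1960:Mon
Saturday: 1840, 1868, 1896, 1908, 1936 → 5.

5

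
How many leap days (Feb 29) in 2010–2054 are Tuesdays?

Leap years in 2010–2054: 11 of them.
Feb 29 weekday advances by 5 (mod 7) from one leap year to the next four years later (or differs when a century non-leap intervenes).
Leap-day weekdays: 2012:Wed 2016:Mon 2020:Sat 2024:Thu 2028:Tue✓ 2032:Sun 2036:Fri 2040:Wed 2044:Mon 2048:Sat 2052:Thu
Tuesday: 2028 → 1.

1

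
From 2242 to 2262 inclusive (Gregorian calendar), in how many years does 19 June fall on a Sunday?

3

Track 19 June's weekday year by year (advancing +1, or +2 across a Feb 29):
  2242: Sun ✓  2243: Mon (+1)  2244: Wed (+2)  2245: Thu (+1)  2246: Fri (+1)
  2247: Sat (+1)  2248: Mon (+2)  2249: Tue (+1)  2250: Wed (+1)  2251: Thu (+1)
  2252: Sat (+2)  2253: Sun (+1) ✓  2254: Mon (+1)  2255: Tue (+1)  2256: Thu (+2)
  2257: Fri (+1)  2258: Sat (+1)  2259: Sun (+1) ✓  2260: Tue (+2)  2261: Wed (+1)
  2262: Thu (+1)
Sunday years: 2242, 2253, 2259 — 3 in total.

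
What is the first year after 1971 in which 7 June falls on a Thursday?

From one year to the next, a fixed date's weekday advances by 1, or by 2 when a Feb 29 lies between the two dates.
1971: June 7 is Monday.
1972: Wednesday (+2)
1973: Thursday (+1)
7 June falls on a Thursday in 1973.

1973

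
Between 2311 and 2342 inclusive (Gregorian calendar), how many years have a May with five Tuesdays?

May has 31 days; it has five Tuesdays when Tuesday falls among the first (month-length − 28) days — i.e. when May 1 is one of Tuesday/Monday/Sunday.
May 1 by year: 2311:Mon✓ 2312:Wed 2313:Thu 2314:Fri 2315:Sat 2316:Mon✓ 2317:Tue✓ 2318:Wed 2319:Thu 2320:Sat 2321:Sun✓ 2322:Mon✓ 2323:Tue✓ 2324:Thu 2325:Fri 2326:Sat 2327:Sun✓ 2328:Tue✓ 2329:Wed 2330:Thu 2331:Fri 2332:Sun✓ 2333:Mon✓ 2334:Tue✓ 2335:Wed 2336:Fri 2337:Sat 2338:Sun✓ 2339:Mon✓ 2340:Wed 2341:Thu 2342:Fri
Years with five Tuesdays: 2311, 2316, 2317, 2321, 2322, 2323, 2327, 2328, 2332, 2333, 2334, 2338, 2339 → 13.

13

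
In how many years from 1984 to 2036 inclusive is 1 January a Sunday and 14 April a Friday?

Check each year's weekday for 1 January and 14 April:
  1984: Sun/Sat  1985: Tue/Sun  1986: Wed/Mon  1987: Thu/Tue  1988: Fri/Thu  1989: Sun/Fri ✓  1990: Mon/Sat  1991: Tue/Sun  1992: Wed/Tue  1993: Fri/Wed  1994: Sat/Thu  1995: Sun/Fri ✓  1996: Mon/Sun  1997: Wed/Mon  …(25 more)…  2023: Sun/Fri ✓  2024: Mon/Sun  2025: Wed/Mon  2026: Thu/Tue  2027: Fri/Wed  2028: Sat/Fri  2029: Mon/Sat  2030: Tue/Sun  2031: Wed/Mon  2032: Thu/Wed  2033: Sat/Thu  2034: Sun/Fri ✓  2035: Mon/Sat  2036: Tue/Mon
Both conditions hold in: 1989, 1995, 2006, 2017, 2023, 2034 — 6.

6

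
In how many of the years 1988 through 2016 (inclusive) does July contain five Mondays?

July has 31 days; it has five Mondays when Monday falls among the first (month-length − 28) days — i.e. when July 1 is one of Monday/Sunday/Saturday.
July 1 by year: 1988:Fri 1989:Sat✓ 1990:Sun✓ 1991:Mon✓ 1992:Wed 1993:Thu 1994:Fri 1995:Sat✓ 1996:Mon✓ 1997:Tue 1998:Wed 1999:Thu 2000:Sat✓ 2001:Sun✓ 2002:Mon✓ 2003:Tue 2004:Thu 2005:Fri 2006:Sat✓ 2007:Sun✓ 2008:Tue 2009:Wed 2010:Thu 2011:Fri 2012:Sun✓ 2013:Mon✓ 2014:Tue 2015:Wed 2016:Fri
Years with five Mondays: 1989, 1990, 1991, 1995, 1996, 2000, 2001, 2002, 2006, 2007, 2012, 2013 → 12.

12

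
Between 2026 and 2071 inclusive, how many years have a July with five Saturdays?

July has 31 days; it has five Saturdays when Saturday falls among the first (month-length − 28) days — i.e. when July 1 is one of Saturday/Friday/Thursday.
July 1 by year: 2026:Wed 2027:Thu✓ 2028:Sat✓ 2029:Sun 2030:Mon 2031:Tue 2032:Thu✓ 2033:Fri✓ 2034:Sat✓ 2035:Sun 2036:Tue 2037:Wed 2038:Thu✓ 2039:Fri✓ 2040:Sun …(16 more)… 2057:Sun 2058:Mon 2059:Tue 2060:Thu✓ 2061:Fri✓ 2062:Sat✓ 2063:Sun 2064:Tue 2065:Wed 2066:Thu✓ 2067:Fri✓ 2068:Sun 2069:Mon 2070:Tue 2071:Wed
Years with five Saturdays: 2027, 2028, 2032, 2033, 2034, 2038, 2039, 2044, 2045, 2049, 2050, 2051, 2055, 2056, 2060, 2061, 2062, 2066, 2067 → 19.

19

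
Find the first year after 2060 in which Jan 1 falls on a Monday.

2063

Jan 1 advances by 2 weekdays after a leap year and by 1 after a common year.
2060: Jan 1 is Thursday (leap).
2061: Saturday
2062: Sunday
2063: Monday
2063 begins on a Monday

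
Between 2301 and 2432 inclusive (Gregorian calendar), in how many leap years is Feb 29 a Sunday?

Leap years in 2301–2432: 33 of them.
Feb 29 weekday advances by 5 (mod 7) from one leap year to the next four years later (or differs when a century non-leap intervenes).
Leap-day weekdays: 2304:Mon 2308:Sat 2312:Thu 2316:Tue 2320:Sun✓ 2324:Fri 2328:Wed 2332:Mon 2336:Sat 2340:Thu 2344:Tue 2348:Sun✓ 2352:Fri …(7 more)… 2384:Wed 2388:Mon 2392:Sat 2396:Thu 2400:Tue 2404:Sun✓ 2408:Fri 2412:Wed 2416:Mon 2420:Sat 2424:Thu 2428:Tue 2432:Sun✓
Sunday: 2320, 2348, 2376, 2404, 2432 → 5.

5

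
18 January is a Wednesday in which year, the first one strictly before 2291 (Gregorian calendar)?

From one year to the next, a fixed date's weekday advances by 1, or by 2 when a Feb 29 lies between the two dates.
2291: January 18 is Sunday.
2290: Saturday (−1)
2289: Friday (−1)
2288: Wednesday (−2)
18 January falls on a Wednesday in 2288.

2288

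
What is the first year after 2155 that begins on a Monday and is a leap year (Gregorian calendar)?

Jan 1 advances by 2 weekdays after a leap year and by 1 after a common year.
2155: Jan 1 is Wednesday.
2156: Thursday (leap)
2157: Saturday
2158: Sunday
2159: Monday
2160: Tuesday (leap)
2161: Thursday
2162: Friday
2163: Saturday
2164: Sunday (leap)
2165: Tuesday
2166: Wednesday
2167: Thursday
2168: Friday (leap)
2169: Sunday
2170: Monday
2171: Tuesday
2172: Wednesday (leap)
2173: Friday
2174: Saturday
2175: Sunday
2176: Monday (leap)
2176 begins on a Monday and is a leap year.

2176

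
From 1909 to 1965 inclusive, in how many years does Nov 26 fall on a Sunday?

Track Nov 26's weekday year by year (advancing +1, or +2 across a Feb 29):
  1909: Fri  1910: Sat (+1)  1911: Sun (+1) ✓  1912: Tue (+2)  1913: Wed (+1)
  1914: Thu (+1)  1915: Fri (+1)  1916: Sun (+2) ✓  1917: Mon (+1)  1918: Tue (+1)
  1919: Wed (+1)  1920: Fri (+2)  1921: Sat (+1)  1922: Sun (+1) ✓  … (29 more years) …
  1952: Wed (+2)  1953: Thu (+1)  1954: Fri (+1)  1955: Sat (+1)  1956: Mon (+2)
  1957: Tue (+1)  1958: Wed (+1)  1959: Thu (+1)  1960: Sat (+2)  1961: Sun (+1) ✓
  1962: Mon (+1)  1963: Tue (+1)  1964: Thu (+2)  1965: Fri (+1)
Sunday years: 1911, 1916, 1922, 1933, 1939, 1944, 1950, 1961 — 8 in total.

8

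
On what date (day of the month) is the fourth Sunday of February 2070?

February 1, 2070 is a Saturday, so the first Sunday is the 2nd.
The fourth Sunday is 2 + 21 = 23.

23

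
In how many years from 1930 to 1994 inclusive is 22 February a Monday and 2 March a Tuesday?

7

Check each year's weekday for 22 February and 2 March:
  1930: Sat/Sun  1931: Sun/Mon  1932: Mon/Wed  1933: Wed/Thu  1934: Thu/Fri  1935: Fri/Sat  1936: Sat/Mon  1937: Mon/Tue ✓  1938: Tue/Wed  1939: Wed/Thu  1940: Thu/Sat  1941: Sat/Sun  1942: Sun/Mon  1943: Mon/Tue ✓  …(37 more)…  1981: Sun/Mon  1982: Mon/Tue ✓  1983: Tue/Wed  1984: Wed/Fri  1985: Fri/Sat  1986: Sat/Sun  1987: Sun/Mon  1988: Mon/Wed  1989: Wed/Thu  1990: Thu/Fri  1991: Fri/Sat  1992: Sat/Mon  1993: Mon/Tue ✓  1994: Tue/Wed
Both conditions hold in: 1937, 1943, 1954, 1965, 1971, 1982, 1993 — 7.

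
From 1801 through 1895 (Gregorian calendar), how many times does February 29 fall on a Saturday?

Leap years in 1801–1895: 23 of them.
Feb 29 weekday advances by 5 (mod 7) from one leap year to the next four years later (or differs when a century non-leap intervenes).
Leap-day weekdays: 1804:Wed 1808:Mon 1812:Sat✓ 1816:Thu 1820:Tue 1824:Sun 1828:Fri 1832:Wed 1836:Mon 1840:Sat✓ 1844:Thu 1848:Tue 1852:Sun 1856:Fri 1860:Wed 1864:Mon 1868:Sat✓ 1872:Thu 1876:Tue 1880:Sun 1884:Fri 1888:Wed 1892:Mon
Saturday: 1812, 1840, 1868 → 3.

3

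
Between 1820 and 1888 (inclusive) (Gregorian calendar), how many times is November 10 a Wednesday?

Track November 10's weekday year by year (advancing +1, or +2 across a Feb 29):
  1820: Fri  1821: Sat (+1)  1822: Sun (+1)  1823: Mon (+1)  1824: Wed (+2) ✓
  1825: Thu (+1)  1826: Fri (+1)  1827: Sat (+1)  1828: Mon (+2)  1829: Tue (+1)
  1830: Wed (+1) ✓  1831: Thu (+1)  1832: Sat (+2)  1833: Sun (+1)  … (41 more years) …
  1875: Wed (+1) ✓  1876: Fri (+2)  1877: Sat (+1)  1878: Sun (+1)  1879: Mon (+1)
  1880: Wed (+2) ✓  1881: Thu (+1)  1882: Fri (+1)  1883: Sat (+1)  1884: Mon (+2)
  1885: Tue (+1)  1886: Wed (+1) ✓  1887: Thu (+1)  1888: Sat (+2)
Wednesday years: 1824, 1830, 1841, 1847, 1852, 1858, 1869, 1875, 1880, 1886 — 10 in total.

10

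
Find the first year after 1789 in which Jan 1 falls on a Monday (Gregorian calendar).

1798

Jan 1 advances by 2 weekdays after a leap year and by 1 after a common year.
1789: Jan 1 is Thursday.
1790: Friday
1791: Saturday
1792: Sunday (leap)
1793: Tuesday
1794: Wednesday
1795: Thursday
1796: Friday (leap)
1797: Sunday
1798: Monday
1798 begins on a Monday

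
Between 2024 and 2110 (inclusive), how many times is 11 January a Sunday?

13

Track 11 January's weekday year by year (advancing +1, or +2 across a Feb 29):
  2024: Thu  2025: Sat (+2)  2026: Sun (+1) ✓  2027: Mon (+1)  2028: Tue (+1)
  2029: Thu (+2)  2030: Fri (+1)  2031: Sat (+1)  2032: Sun (+1) ✓  2033: Tue (+2)
  2034: Wed (+1)  2035: Thu (+1)  2036: Fri (+1)  2037: Sun (+2) ✓  … (59 more years) …
  2097: Fri (+2)  2098: Sat (+1)  2099: Sun (+1) ✓  2100: Mon (+1)  2101: Tue (+1)
  2102: Wed (+1)  2103: Thu (+1)  2104: Fri (+1)  2105: Sun (+2) ✓  2106: Mon (+1)
  2107: Tue (+1)  2108: Wed (+1)  2109: Fri (+2)  2110: Sat (+1)
Sunday years: 2026, 2032, 2037, 2043, 2054, 2060, 2065, 2071, 2082, 2088, 2093, 2099, 2105 — 13 in total.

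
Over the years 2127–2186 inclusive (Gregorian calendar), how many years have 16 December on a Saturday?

9

Track 16 December's weekday year by year (advancing +1, or +2 across a Feb 29):
  2127: Tue  2128: Thu (+2)  2129: Fri (+1)  2130: Sat (+1) ✓  2131: Sun (+1)
  2132: Tue (+2)  2133: Wed (+1)  2134: Thu (+1)  2135: Fri (+1)  2136: Sun (+2)
  2137: Mon (+1)  2138: Tue (+1)  2139: Wed (+1)  2140: Fri (+2)  … (32 more years) …
  2173: Thu (+1)  2174: Fri (+1)  2175: Sat (+1) ✓  2176: Mon (+2)  2177: Tue (+1)
  2178: Wed (+1)  2179: Thu (+1)  2180: Sat (+2) ✓  2181: Sun (+1)  2182: Mon (+1)
  2183: Tue (+1)  2184: Thu (+2)  2185: Fri (+1)  2186: Sat (+1) ✓
Saturday years: 2130, 2141, 2147, 2152, 2158, 2169, 2175, 2180, 2186 — 9 in total.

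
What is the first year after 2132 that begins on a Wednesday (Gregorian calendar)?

2138

Jan 1 advances by 2 weekdays after a leap year and by 1 after a common year.
2132: Jan 1 is Tuesday (leap).
2133: Thursday
2134: Friday
2135: Saturday
2136: Sunday (leap)
2137: Tuesday
2138: Wednesday
2138 begins on a Wednesday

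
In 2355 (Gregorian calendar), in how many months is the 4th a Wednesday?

1

Check the 4th of each month of 2355: Jan 4: Tue, Feb 4: Fri, Mar 4: Fri, Apr 4: Mon, May 4: Wed, Jun 4: Sat, Jul 4: Mon, Aug 4: Thu, Sep 4: Sun, Oct 4: Tue, Nov 4: Fri, Dec 4: Sun.
Wednesday occurs in May — 1 month.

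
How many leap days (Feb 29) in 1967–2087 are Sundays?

Leap years in 1967–2087: 30 of them.
Feb 29 weekday advances by 5 (mod 7) from one leap year to the next four years later (or differs when a century non-leap intervenes).
Leap-day weekdays: 1968:Thu 1972:Tue 1976:Sun✓ 1980:Fri 1984:Wed 1988:Mon 1992:Sat 1996:Thu 2000:Tue 2004:Sun✓ 2008:Fri 2012:Wed 2016:Mon …(4 more)… 2036:Fri 2040:Wed 2044:Mon 2048:Sat 2052:Thu 2056:Tue 2060:Sun✓ 2064:Fri 2068:Wed 2072:Mon 2076:Sat 2080:Thu 2084:Tue
Sunday: 1976, 2004, 2032, 2060 → 4.

4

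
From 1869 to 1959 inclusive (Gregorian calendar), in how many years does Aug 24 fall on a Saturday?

13

Track Aug 24's weekday year by year (advancing +1, or +2 across a Feb 29):
  1869: Tue  1870: Wed (+1)  1871: Thu (+1)  1872: Sat (+2) ✓  1873: Sun (+1)
  1874: Mon (+1)  1875: Tue (+1)  1876: Thu (+2)  1877: Fri (+1)  1878: Sat (+1) ✓
  1879: Sun (+1)  1880: Tue (+2)  1881: Wed (+1)  1882: Thu (+1)  … (63 more years) …
  1946: Sat (+1) ✓  1947: Sun (+1)  1948: Tue (+2)  1949: Wed (+1)  1950: Thu (+1)
  1951: Fri (+1)  1952: Sun (+2)  1953: Mon (+1)  1954: Tue (+1)  1955: Wed (+1)
  1956: Fri (+2)  1957: Sat (+1) ✓  1958: Sun (+1)  1959: Mon (+1)
Saturday years: 1872, 1878, 1889, 1895, 1901, 1907, 1912, 1918, 1929, 1935, 1940, 1946, 1957 — 13 in total.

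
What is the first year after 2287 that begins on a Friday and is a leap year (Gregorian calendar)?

Jan 1 advances by 2 weekdays after a leap year and by 1 after a common year.
2287: Jan 1 is Saturday.
2288: Sunday (leap)
2289: Tuesday
2290: Wednesday
2291: Thursday
2292: Friday (leap)
2292 begins on a Friday and is a leap year.

2292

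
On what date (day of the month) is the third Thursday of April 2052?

18

April 1, 2052 is a Monday, so the first Thursday is the 4th.
The third Thursday is 4 + 14 = 18.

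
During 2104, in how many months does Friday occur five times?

A month of length L has five Fridays iff its first Friday is on day ≤ L−28 (so day 1–3 in a 31-day month, 1–2 in a 30-day month, day 1 in a leap February).
Checking each month of 2104: Jan starts Tue (31d); Feb starts Fri (29d) ✓; Mar starts Sat (31d); Apr starts Tue (30d); May starts Thu (31d) ✓; Jun starts Sun (30d); Jul starts Tue (31d); Aug starts Fri (31d) ✓; Sep starts Mon (30d); Oct starts Wed (31d) ✓; Nov starts Sat (30d); Dec starts Mon (31d).
Five-Friday months: February, May, August, October → 4.

4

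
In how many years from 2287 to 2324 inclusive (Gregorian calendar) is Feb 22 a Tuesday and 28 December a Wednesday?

Check each year's weekday for Feb 22 and 28 December:
  2287: Tue/Wed ✓  2288: Wed/Fri  2289: Fri/Sat  2290: Sat/Sun  2291: Sun/Mon  2292: Mon/Wed  2293: Wed/Thu  2294: Thu/Fri  2295: Fri/Sat  2296: Sat/Mon  2297: Mon/Tue  2298: Tue/Wed ✓  2299: Wed/Thu  2300: Thu/Fri  …(10 more)…  2311: Wed/Thu  2312: Thu/Sat  2313: Sat/Sun  2314: Sun/Mon  2315: Mon/Tue  2316: Tue/Thu  2317: Thu/Fri  2318: Fri/Sat  2319: Sat/Sun  2320: Sun/Tue  2321: Tue/Wed ✓  2322: Wed/Thu  2323: Thu/Fri  2324: Fri/Sun
Both conditions hold in: 2287, 2298, 2310, 2321 — 4.

4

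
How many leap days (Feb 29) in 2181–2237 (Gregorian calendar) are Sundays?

2

Leap years in 2181–2237: 13 of them.
Feb 29 weekday advances by 5 (mod 7) from one leap year to the next four years later (or differs when a century non-leap intervenes).
Leap-day weekdays: 2184:Sun✓ 2188:Fri 2192:Wed 2196:Mon 2204:Wed 2208:Mon 2212:Sat 2216:Thu 2220:Tue 2224:Sun✓ 2228:Fri 2232:Wed 2236:Mon
Sunday: 2184, 2224 → 2.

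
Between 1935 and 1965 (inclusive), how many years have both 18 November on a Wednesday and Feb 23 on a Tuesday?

0

Check each year's weekday for 18 November and Feb 23:
  1935: Mon/Sat  1936: Wed/Sun  1937: Thu/Tue  1938: Fri/Wed  1939: Sat/Thu  1940: Mon/Fri  1941: Tue/Sun  1942: Wed/Mon  1943: Thu/Tue  1944: Sat/Wed  1945: Sun/Fri  1946: Mon/Sat  1947: Tue/Sun  1948: Thu/Mon  …(3 more)…  1952: Tue/Sat  1953: Wed/Mon  1954: Thu/Tue  1955: Fri/Wed  1956: Sun/Thu  1957: Mon/Sat  1958: Tue/Sun  1959: Wed/Mon  1960: Fri/Tue  1961: Sat/Thu  1962: Sun/Fri  1963: Mon/Sat  1964: Wed/Sun  1965: Thu/Tue
Both conditions hold in: no year — 0.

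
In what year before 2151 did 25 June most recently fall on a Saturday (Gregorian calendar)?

2146

From one year to the next, a fixed date's weekday advances by 1, or by 2 when a Feb 29 lies between the two dates.
2151: June 25 is Friday.
2150: Thursday (−1)
2149: Wednesday (−1)
2148: Tuesday (−1)
2147: Sunday (−2)
2146: Saturday (−1)
25 June falls on a Saturday in 2146.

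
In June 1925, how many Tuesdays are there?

June 1925 has 30 days and begins on Monday.
The first Tuesday is June 2.
Tuesdays fall on 2, 9, 16, 23, 30 — that's 5.

5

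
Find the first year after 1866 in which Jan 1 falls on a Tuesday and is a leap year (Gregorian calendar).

1884

Jan 1 advances by 2 weekdays after a leap year and by 1 after a common year.
1866: Jan 1 is Monday.
1867: Tuesday
1868: Wednesday (leap)
1869: Friday
1870: Saturday
1871: Sunday
1872: Monday (leap)
1873: Wednesday
1874: Thursday
1875: Friday
1876: Saturday (leap)
1877: Monday
1878: Tuesday
1879: Wednesday
1880: Thursday (leap)
1881: Saturday
1882: Sunday
1883: Monday
1884: Tuesday (leap)
1884 begins on a Tuesday and is a leap year.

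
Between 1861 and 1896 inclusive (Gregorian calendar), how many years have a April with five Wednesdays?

11

April has 30 days; it has five Wednesdays when Wednesday falls among the first (month-length − 28) days — i.e. when April 1 is one of Wednesday/Tuesday.
April 1 by year: 1861:Mon 1862:Tue✓ 1863:Wed✓ 1864:Fri 1865:Sat 1866:Sun 1867:Mon 1868:Wed✓ 1869:Thu 1870:Fri 1871:Sat 1872:Mon 1873:Tue✓ 1874:Wed✓ 1875:Thu …(6 more)… 1882:Sat 1883:Sun 1884:Tue✓ 1885:Wed✓ 1886:Thu 1887:Fri 1888:Sun 1889:Mon 1890:Tue✓ 1891:Wed✓ 1892:Fri 1893:Sat 1894:Sun 1895:Mon 1896:Wed✓
Years with five Wednesdays: 1862, 1863, 1868, 1873, 1874, 1879, 1884, 1885, 1890, 1891, 1896 → 11.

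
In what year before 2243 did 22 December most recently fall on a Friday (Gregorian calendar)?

2237

From one year to the next, a fixed date's weekday advances by 1, or by 2 when a Feb 29 lies between the two dates.
2243: December 22 is Friday.
2242: Thursday (−1)
2241: Wednesday (−1)
2240: Tuesday (−1)
2239: Sunday (−2)
2238: Saturday (−1)
2237: Friday (−1)
22 December falls on a Friday in 2237.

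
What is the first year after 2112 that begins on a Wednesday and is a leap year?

Jan 1 advances by 2 weekdays after a leap year and by 1 after a common year.
2112: Jan 1 is Friday (leap).
2113: Sunday
2114: Monday
2115: Tuesday
2116: Wednesday (leap)
2116 begins on a Wednesday and is a leap year.

2116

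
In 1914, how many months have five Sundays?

4

A month of length L has five Sundays iff its first Sunday is on day ≤ L−28 (so day 1–3 in a 31-day month, 1–2 in a 30-day month, day 1 in a leap February).
Checking each month of 1914: Jan starts Thu (31d); Feb starts Sun (28d); Mar starts Sun (31d) ✓; Apr starts Wed (30d); May starts Fri (31d) ✓; Jun starts Mon (30d); Jul starts Wed (31d); Aug starts Sat (31d) ✓; Sep starts Tue (30d); Oct starts Thu (31d); Nov starts Sun (30d) ✓; Dec starts Tue (31d).
Five-Sunday months: March, May, August, November → 4.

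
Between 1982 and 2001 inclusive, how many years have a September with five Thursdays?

6

September has 30 days; it has five Thursdays when Thursday falls among the first (month-length − 28) days — i.e. when September 1 is one of Thursday/Wednesday.
September 1 by year: 1982:Wed✓ 1983:Thu✓ 1984:Sat 1985:Sun 1986:Mon 1987:Tue 1988:Thu✓ 1989:Fri 1990:Sat 1991:Sun 1992:Tue 1993:Wed✓ 1994:Thu✓ 1995:Fri 1996:Sun 1997:Mon 1998:Tue 1999:Wed✓ 2000:Fri 2001:Sat
Years with five Thursdays: 1982, 1983, 1988, 1993, 1994, 1999 → 6.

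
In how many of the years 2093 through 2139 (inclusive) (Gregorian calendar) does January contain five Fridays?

January has 31 days; it has five Fridays when Friday falls among the first (month-length − 28) days — i.e. when January 1 is one of Friday/Thursday/Wednesday.
January 1 by year: 2093:Thu✓ 2094:Fri✓ 2095:Sat 2096:Sun 2097:Tue 2098:Wed✓ 2099:Thu✓ 2100:Fri✓ 2101:Sat 2102:Sun 2103:Mon 2104:Tue 2105:Thu✓ 2106:Fri✓ 2107:Sat …(17 more)… 2125:Mon 2126:Tue 2127:Wed✓ 2128:Thu✓ 2129:Sat 2130:Sun 2131:Mon 2132:Tue 2133:Thu✓ 2134:Fri✓ 2135:Sat 2136:Sun 2137:Tue 2138:Wed✓ 2139:Thu✓
Years with five Fridays: 2093, 2094, 2098, 2099, 2100, 2105, 2106, 2110, 2111, 2112, 2116, 2117, 2121, 2122, 2123, 2127, 2128, 2133, 2134, 2138, 2139 → 21.

21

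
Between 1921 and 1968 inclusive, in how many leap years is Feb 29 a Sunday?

Leap years in 1921–1968: 12 of them.
Feb 29 weekday advances by 5 (mod 7) from one leap year to the next four years later (or differs when a century non-leap intervenes).
Leap-day weekdays: 1924:Fri 1928:Wed 1932:Mon 1936:Sat 1940:Thu 1944:Tue 1948:Sun✓ 1952:Fri 1956:Wed 1960:Mon 1964:Sat 1968:Thu
Sunday: 1948 → 1.

1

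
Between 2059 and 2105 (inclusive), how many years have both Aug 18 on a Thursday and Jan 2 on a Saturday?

Check each year's weekday for Aug 18 and Jan 2:
  2059: Mon/Thu  2060: Wed/Fri  2061: Thu/Sun  2062: Fri/Mon  2063: Sat/Tue  2064: Mon/Wed  2065: Tue/Fri  2066: Wed/Sat  2067: Thu/Sun  2068: Sat/Mon  2069: Sun/Wed  2070: Mon/Thu  2071: Tue/Fri  2072: Thu/Sat ✓  …(19 more)…  2092: Mon/Wed  2093: Tue/Fri  2094: Wed/Sat  2095: Thu/Sun  2096: Sat/Mon  2097: Sun/Wed  2098: Mon/Thu  2099: Tue/Fri  2100: Wed/Sat  2101: Thu/Sun  2102: Fri/Mon  2103: Sat/Tue  2104: Mon/Wed  2105: Tue/Fri
Both conditions hold in: 2072 — 1.

1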